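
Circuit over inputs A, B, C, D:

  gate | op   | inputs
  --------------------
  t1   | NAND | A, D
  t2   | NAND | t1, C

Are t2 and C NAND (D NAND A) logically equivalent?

Yes

t1 = A NAND D
t2 = t1 NAND C = (A NAND D) NAND C
At A=0, B=0, C=1, D=0: circuit gives 0, formula gives 0.
At A=0, B=0, C=0, D=0: circuit gives 1, formula gives 1.
Agrees on all 16 inputs.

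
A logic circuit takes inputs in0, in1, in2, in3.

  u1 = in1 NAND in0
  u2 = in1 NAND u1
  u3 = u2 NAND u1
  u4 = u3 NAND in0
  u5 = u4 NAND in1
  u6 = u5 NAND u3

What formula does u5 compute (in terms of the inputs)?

(((in1 NAND (in1 NAND in0)) NAND (in1 NAND in0)) NAND in0) NAND in1

u1 = in1 NAND in0
u2 = in1 NAND u1 = in1 NAND (in1 NAND in0)
u3 = u2 NAND u1 = (in1 NAND (in1 NAND in0)) NAND (in1 NAND in0)
u4 = u3 NAND in0 = ((in1 NAND (in1 NAND in0)) NAND (in1 NAND in0)) NAND in0
u5 = u4 NAND in1 = (((in1 NAND (in1 NAND in0)) NAND (in1 NAND in0)) NAND in0) NAND in1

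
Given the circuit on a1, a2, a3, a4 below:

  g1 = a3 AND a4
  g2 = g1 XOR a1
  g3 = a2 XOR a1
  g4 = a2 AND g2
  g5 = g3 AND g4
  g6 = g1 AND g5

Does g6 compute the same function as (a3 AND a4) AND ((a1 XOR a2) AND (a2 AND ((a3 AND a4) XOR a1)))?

Yes

g1 = a3 AND a4
g2 = g1 XOR a1 = (a3 AND a4) XOR a1
g3 = a2 XOR a1
g4 = a2 AND g2 = a2 AND ((a3 AND a4) XOR a1)
g5 = g3 AND g4 = (a2 XOR a1) AND (a2 AND ((a3 AND a4) XOR a1))
g6 = g1 AND g5 = (a3 AND a4) AND ((a2 XOR a1) AND (a2 AND ((a3 AND a4) XOR a1)))
At a1=0, a2=0, a3=0, a4=0: circuit gives 0, formula gives 0.
At a1=0, a2=1, a3=1, a4=1: circuit gives 1, formula gives 1.
Agrees on all 16 inputs.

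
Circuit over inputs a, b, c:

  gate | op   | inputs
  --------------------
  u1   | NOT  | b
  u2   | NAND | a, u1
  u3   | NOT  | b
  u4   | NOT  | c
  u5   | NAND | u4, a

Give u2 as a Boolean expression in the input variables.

a NAND NOT b

u1 = NOT b
u2 = a NAND u1 = a NAND NOT b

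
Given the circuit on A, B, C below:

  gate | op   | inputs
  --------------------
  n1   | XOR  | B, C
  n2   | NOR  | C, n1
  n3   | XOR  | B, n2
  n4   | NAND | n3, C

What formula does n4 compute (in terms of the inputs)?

(B XOR (C NOR (B XOR C))) NAND C

n1 = B XOR C
n2 = C NOR n1 = C NOR (B XOR C)
n3 = B XOR n2 = B XOR (C NOR (B XOR C))
n4 = n3 NAND C = (B XOR (C NOR (B XOR C))) NAND C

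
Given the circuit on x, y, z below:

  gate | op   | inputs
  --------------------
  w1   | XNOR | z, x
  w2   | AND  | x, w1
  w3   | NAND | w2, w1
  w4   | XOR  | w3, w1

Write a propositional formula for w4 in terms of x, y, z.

w1 = z XNOR x
w2 = x AND w1 = x AND (z XNOR x)
w3 = w2 NAND w1 = (x AND (z XNOR x)) NAND (z XNOR x)
w4 = w3 XOR w1 = ((x AND (z XNOR x)) NAND (z XNOR x)) XOR (z XNOR x)

((x AND (z XNOR x)) NAND (z XNOR x)) XOR (z XNOR x)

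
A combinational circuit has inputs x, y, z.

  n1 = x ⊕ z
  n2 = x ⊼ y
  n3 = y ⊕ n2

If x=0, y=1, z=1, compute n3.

0

n2 = 0 ⊼ 1 = 1
n3 = 1 ⊕ 1 = 0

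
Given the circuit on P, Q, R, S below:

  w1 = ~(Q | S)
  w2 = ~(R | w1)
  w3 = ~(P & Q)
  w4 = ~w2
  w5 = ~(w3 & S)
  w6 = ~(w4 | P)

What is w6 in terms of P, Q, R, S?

~(~(~(R | (~(Q | S)))) | P)

w1 = ~(Q | S)
w2 = ~(R | w1) = ~(R | (~(Q | S)))
w4 = ~w2 = ~(~(R | (~(Q | S))))
w6 = ~(w4 | P) = ~(~(~(R | (~(Q | S)))) | P)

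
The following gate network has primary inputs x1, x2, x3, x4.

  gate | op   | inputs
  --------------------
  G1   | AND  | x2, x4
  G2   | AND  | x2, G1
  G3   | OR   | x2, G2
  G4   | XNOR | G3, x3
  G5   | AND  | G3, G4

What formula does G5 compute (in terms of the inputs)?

G1 = x2 AND x4
G2 = x2 AND G1 = x2 AND (x2 AND x4)
G3 = x2 OR G2 = x2 OR (x2 AND (x2 AND x4))
G4 = G3 XNOR x3 = (x2 OR (x2 AND (x2 AND x4))) XNOR x3
G5 = G3 AND G4 = (x2 OR (x2 AND (x2 AND x4))) AND ((x2 OR (x2 AND (x2 AND x4))) XNOR x3)

(x2 OR (x2 AND (x2 AND x4))) AND ((x2 OR (x2 AND (x2 AND x4))) XNOR x3)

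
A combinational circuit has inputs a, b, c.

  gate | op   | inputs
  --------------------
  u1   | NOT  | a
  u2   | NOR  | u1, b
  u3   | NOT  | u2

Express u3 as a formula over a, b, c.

NOT (NOT a NOR b)

u1 = NOT a
u2 = u1 NOR b = NOT a NOR b
u3 = NOT u2 = NOT (NOT a NOR b)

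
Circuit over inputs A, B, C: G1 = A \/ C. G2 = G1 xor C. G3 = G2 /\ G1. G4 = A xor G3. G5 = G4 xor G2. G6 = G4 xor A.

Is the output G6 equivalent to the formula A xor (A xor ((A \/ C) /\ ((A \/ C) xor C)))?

Yes

G1 = A \/ C
G2 = G1 xor C = (A \/ C) xor C
G3 = G2 /\ G1 = ((A \/ C) xor C) /\ (A \/ C)
G4 = A xor G3 = A xor (((A \/ C) xor C) /\ (A \/ C))
G6 = G4 xor A = (A xor (((A \/ C) xor C) /\ (A \/ C))) xor A
At A=0, B=0, C=0: circuit gives 0, formula gives 0.
At A=1, B=0, C=0: circuit gives 1, formula gives 1.
Agrees on all 8 inputs.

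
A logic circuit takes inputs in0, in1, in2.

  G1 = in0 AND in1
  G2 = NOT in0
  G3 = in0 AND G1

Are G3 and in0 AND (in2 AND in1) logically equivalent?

No

G1 = in0 AND in1
G3 = in0 AND G1 = in0 AND (in0 AND in1)
At in0=1, in1=1, in2=0: circuit gives 1, formula gives 0.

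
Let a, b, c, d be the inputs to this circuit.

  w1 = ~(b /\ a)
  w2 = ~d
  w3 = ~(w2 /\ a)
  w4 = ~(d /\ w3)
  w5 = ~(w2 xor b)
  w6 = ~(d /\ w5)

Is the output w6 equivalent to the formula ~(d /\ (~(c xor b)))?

w2 = ~d
w5 = ~(w2 xor b) = ~(~d xor b)
w6 = ~(d /\ w5) = ~(d /\ (~(~d xor b)))
At a=0, b=0, c=1, d=1: circuit gives 0, formula gives 1.

No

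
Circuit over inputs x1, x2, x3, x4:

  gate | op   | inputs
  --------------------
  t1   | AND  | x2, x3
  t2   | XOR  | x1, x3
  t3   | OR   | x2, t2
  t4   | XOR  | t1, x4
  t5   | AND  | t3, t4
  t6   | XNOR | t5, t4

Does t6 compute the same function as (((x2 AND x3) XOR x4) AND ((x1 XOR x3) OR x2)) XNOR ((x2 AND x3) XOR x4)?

Yes

t1 = x2 AND x3
t2 = x1 XOR x3
t3 = x2 OR t2 = x2 OR (x1 XOR x3)
t4 = t1 XOR x4 = (x2 AND x3) XOR x4
t5 = t3 AND t4 = (x2 OR (x1 XOR x3)) AND ((x2 AND x3) XOR x4)
t6 = t5 XNOR t4 = ((x2 OR (x1 XOR x3)) AND ((x2 AND x3) XOR x4)) XNOR ((x2 AND x3) XOR x4)
At x1=0, x2=0, x3=0, x4=1: circuit gives 0, formula gives 0.
At x1=0, x2=0, x3=0, x4=0: circuit gives 1, formula gives 1.
Agrees on all 16 inputs.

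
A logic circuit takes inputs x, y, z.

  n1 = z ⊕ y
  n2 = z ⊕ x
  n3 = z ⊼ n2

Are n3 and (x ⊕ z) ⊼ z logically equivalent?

n2 = z ⊕ x
n3 = z ⊼ n2 = z ⊼ (z ⊕ x)
At x=0, y=0, z=1: circuit gives 0, formula gives 0.
At x=0, y=0, z=0: circuit gives 1, formula gives 1.
Agrees on all 8 inputs.

Yes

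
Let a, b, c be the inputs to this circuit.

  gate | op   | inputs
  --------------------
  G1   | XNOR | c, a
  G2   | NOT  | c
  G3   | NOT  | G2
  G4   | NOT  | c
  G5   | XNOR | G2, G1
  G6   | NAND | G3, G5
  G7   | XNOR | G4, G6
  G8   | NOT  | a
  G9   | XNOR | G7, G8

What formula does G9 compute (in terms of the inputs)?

G1 = c XNOR a
G2 = NOT c
G3 = NOT G2 = NOT NOT c
G4 = NOT c
G5 = G2 XNOR G1 = NOT c XNOR (c XNOR a)
G6 = G3 NAND G5 = NOT NOT c NAND (NOT c XNOR (c XNOR a))
G7 = G4 XNOR G6 = NOT c XNOR (NOT NOT c NAND (NOT c XNOR (c XNOR a)))
G8 = NOT a
G9 = G7 XNOR G8 = (NOT c XNOR (NOT NOT c NAND (NOT c XNOR (c XNOR a)))) XNOR NOT a

(NOT c XNOR (NOT NOT c NAND (NOT c XNOR (c XNOR a)))) XNOR NOT a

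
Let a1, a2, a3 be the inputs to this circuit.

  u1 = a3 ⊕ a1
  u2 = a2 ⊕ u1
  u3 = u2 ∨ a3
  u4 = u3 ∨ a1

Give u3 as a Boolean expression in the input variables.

u1 = a3 ⊕ a1
u2 = a2 ⊕ u1 = a2 ⊕ (a3 ⊕ a1)
u3 = u2 ∨ a3 = (a2 ⊕ (a3 ⊕ a1)) ∨ a3

(a2 ⊕ (a3 ⊕ a1)) ∨ a3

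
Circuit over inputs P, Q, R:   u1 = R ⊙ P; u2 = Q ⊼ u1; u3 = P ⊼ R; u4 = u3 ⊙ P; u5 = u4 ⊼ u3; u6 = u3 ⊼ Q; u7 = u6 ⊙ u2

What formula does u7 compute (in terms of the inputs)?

u1 = R ⊙ P
u2 = Q ⊼ u1 = Q ⊼ (R ⊙ P)
u3 = P ⊼ R
u6 = u3 ⊼ Q = (P ⊼ R) ⊼ Q
u7 = u6 ⊙ u2 = ((P ⊼ R) ⊼ Q) ⊙ (Q ⊼ (R ⊙ P))

((P ⊼ R) ⊼ Q) ⊙ (Q ⊼ (R ⊙ P))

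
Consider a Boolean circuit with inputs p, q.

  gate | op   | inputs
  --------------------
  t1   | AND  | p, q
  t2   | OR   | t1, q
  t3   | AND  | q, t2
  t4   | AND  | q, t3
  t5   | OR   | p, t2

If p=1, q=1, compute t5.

t1 = 1 AND 1 = 1
t2 = 1 OR 1 = 1
t5 = 1 OR 1 = 1

1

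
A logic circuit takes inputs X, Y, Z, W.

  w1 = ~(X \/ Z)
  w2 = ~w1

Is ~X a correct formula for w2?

No

w1 = ~(X \/ Z)
w2 = ~w1 = ~(~(X \/ Z))
At X=0, Y=0, Z=0, W=0: circuit gives 0, formula gives 1.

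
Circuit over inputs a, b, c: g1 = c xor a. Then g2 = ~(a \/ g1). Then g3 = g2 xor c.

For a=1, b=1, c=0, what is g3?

g1 = 0 xor 1 = 1
g2 = ~(1 \/ 1) = 0
g3 = 0 xor 0 = 0

0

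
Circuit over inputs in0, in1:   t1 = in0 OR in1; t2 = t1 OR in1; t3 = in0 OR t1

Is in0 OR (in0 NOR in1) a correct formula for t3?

No

t1 = in0 OR in1
t3 = in0 OR t1 = in0 OR (in0 OR in1)
At in0=0, in1=0: circuit gives 0, formula gives 1.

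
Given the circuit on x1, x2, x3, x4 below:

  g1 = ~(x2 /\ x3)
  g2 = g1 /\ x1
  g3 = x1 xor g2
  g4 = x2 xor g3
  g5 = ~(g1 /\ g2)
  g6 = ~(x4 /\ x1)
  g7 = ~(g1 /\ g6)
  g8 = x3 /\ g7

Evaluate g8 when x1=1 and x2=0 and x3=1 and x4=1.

g1 = ~(0 /\ 1) = 1
g6 = ~(1 /\ 1) = 0
g7 = ~(1 /\ 0) = 1
g8 = 1 /\ 1 = 1

1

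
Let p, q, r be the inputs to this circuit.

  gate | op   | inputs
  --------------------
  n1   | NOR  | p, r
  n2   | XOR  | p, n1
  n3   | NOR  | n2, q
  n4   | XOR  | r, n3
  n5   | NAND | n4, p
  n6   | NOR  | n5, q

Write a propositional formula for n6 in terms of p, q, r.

n1 = p NOR r
n2 = p XOR n1 = p XOR (p NOR r)
n3 = n2 NOR q = (p XOR (p NOR r)) NOR q
n4 = r XOR n3 = r XOR ((p XOR (p NOR r)) NOR q)
n5 = n4 NAND p = (r XOR ((p XOR (p NOR r)) NOR q)) NAND p
n6 = n5 NOR q = ((r XOR ((p XOR (p NOR r)) NOR q)) NAND p) NOR q

((r XOR ((p XOR (p NOR r)) NOR q)) NAND p) NOR q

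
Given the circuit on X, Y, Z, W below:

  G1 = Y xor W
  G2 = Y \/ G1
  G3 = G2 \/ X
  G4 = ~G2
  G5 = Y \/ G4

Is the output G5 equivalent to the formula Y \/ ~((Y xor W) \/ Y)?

Yes

G1 = Y xor W
G2 = Y \/ G1 = Y \/ (Y xor W)
G4 = ~G2 = ~(Y \/ (Y xor W))
G5 = Y \/ G4 = Y \/ ~(Y \/ (Y xor W))
At X=0, Y=0, Z=0, W=1: circuit gives 0, formula gives 0.
At X=0, Y=0, Z=0, W=0: circuit gives 1, formula gives 1.
Agrees on all 16 inputs.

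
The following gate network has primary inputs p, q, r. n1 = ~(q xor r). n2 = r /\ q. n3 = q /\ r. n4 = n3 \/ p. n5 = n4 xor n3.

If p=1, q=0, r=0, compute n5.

1

n3 = 0 /\ 0 = 0
n4 = 0 \/ 1 = 1
n5 = 1 xor 0 = 1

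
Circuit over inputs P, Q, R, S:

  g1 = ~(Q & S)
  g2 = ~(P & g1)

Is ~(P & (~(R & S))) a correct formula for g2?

g1 = ~(Q & S)
g2 = ~(P & g1) = ~(P & (~(Q & S)))
At P=1, Q=0, R=1, S=1: circuit gives 0, formula gives 1.

No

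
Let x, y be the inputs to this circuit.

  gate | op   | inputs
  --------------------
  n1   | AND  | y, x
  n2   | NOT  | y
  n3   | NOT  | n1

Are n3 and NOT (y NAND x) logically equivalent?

n1 = y AND x
n3 = NOT n1 = NOT (y AND x)
At x=0, y=0: circuit gives 1, formula gives 0.

No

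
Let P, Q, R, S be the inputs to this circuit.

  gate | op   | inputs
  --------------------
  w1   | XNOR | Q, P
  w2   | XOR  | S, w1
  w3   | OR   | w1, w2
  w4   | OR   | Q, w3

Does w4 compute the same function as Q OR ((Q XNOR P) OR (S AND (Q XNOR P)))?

w1 = Q XNOR P
w2 = S XOR w1 = S XOR (Q XNOR P)
w3 = w1 OR w2 = (Q XNOR P) OR (S XOR (Q XNOR P))
w4 = Q OR w3 = Q OR ((Q XNOR P) OR (S XOR (Q XNOR P)))
At P=1, Q=0, R=0, S=1: circuit gives 1, formula gives 0.

No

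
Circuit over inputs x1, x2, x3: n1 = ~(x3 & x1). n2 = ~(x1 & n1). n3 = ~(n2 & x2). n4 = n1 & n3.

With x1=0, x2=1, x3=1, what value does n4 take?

0

n1 = ~(1 & 0) = 1
n2 = ~(0 & 1) = 1
n3 = ~(1 & 1) = 0
n4 = 1 & 0 = 0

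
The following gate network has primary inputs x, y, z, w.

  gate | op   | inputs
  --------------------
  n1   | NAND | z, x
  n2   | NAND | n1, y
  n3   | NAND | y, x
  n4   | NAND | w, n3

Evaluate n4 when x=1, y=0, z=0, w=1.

0

n3 = 0 NAND 1 = 1
n4 = 1 NAND 1 = 0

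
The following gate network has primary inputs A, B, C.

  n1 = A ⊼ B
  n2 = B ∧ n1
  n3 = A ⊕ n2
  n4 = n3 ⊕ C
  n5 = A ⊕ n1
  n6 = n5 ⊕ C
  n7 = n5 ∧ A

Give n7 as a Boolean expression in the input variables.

(A ⊕ (A ⊼ B)) ∧ A

n1 = A ⊼ B
n5 = A ⊕ n1 = A ⊕ (A ⊼ B)
n7 = n5 ∧ A = (A ⊕ (A ⊼ B)) ∧ A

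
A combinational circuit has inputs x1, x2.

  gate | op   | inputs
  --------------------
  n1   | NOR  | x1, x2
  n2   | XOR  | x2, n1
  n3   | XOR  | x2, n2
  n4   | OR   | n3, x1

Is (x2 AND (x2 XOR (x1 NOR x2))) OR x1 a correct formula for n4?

No

n1 = x1 NOR x2
n2 = x2 XOR n1 = x2 XOR (x1 NOR x2)
n3 = x2 XOR n2 = x2 XOR (x2 XOR (x1 NOR x2))
n4 = n3 OR x1 = (x2 XOR (x2 XOR (x1 NOR x2))) OR x1
At x1=0, x2=0: circuit gives 1, formula gives 0.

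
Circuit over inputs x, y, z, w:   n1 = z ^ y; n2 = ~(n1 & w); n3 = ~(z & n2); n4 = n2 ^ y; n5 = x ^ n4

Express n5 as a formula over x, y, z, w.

x ^ ((~((z ^ y) & w)) ^ y)

n1 = z ^ y
n2 = ~(n1 & w) = ~((z ^ y) & w)
n4 = n2 ^ y = (~((z ^ y) & w)) ^ y
n5 = x ^ n4 = x ^ ((~((z ^ y) & w)) ^ y)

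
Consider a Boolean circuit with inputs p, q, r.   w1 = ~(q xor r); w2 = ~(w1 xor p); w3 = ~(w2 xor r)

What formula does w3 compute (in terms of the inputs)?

~((~((~(q xor r)) xor p)) xor r)

w1 = ~(q xor r)
w2 = ~(w1 xor p) = ~((~(q xor r)) xor p)
w3 = ~(w2 xor r) = ~((~((~(q xor r)) xor p)) xor r)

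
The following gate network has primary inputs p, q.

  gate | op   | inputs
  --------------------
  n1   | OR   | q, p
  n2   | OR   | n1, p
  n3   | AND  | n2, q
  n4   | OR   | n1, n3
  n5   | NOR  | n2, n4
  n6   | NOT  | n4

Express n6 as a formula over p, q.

n1 = q OR p
n2 = n1 OR p = (q OR p) OR p
n3 = n2 AND q = ((q OR p) OR p) AND q
n4 = n1 OR n3 = (q OR p) OR (((q OR p) OR p) AND q)
n6 = NOT n4 = NOT ((q OR p) OR (((q OR p) OR p) AND q))

NOT ((q OR p) OR (((q OR p) OR p) AND q))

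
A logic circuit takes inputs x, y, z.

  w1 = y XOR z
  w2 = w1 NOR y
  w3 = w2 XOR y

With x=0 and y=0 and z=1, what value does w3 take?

w1 = 0 XOR 1 = 1
w2 = 1 NOR 0 = 0
w3 = 0 XOR 0 = 0

0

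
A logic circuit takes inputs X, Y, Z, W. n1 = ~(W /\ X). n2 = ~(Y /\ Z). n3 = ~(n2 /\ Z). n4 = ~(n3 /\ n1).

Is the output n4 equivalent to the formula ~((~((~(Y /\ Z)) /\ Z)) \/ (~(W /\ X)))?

n1 = ~(W /\ X)
n2 = ~(Y /\ Z)
n3 = ~(n2 /\ Z) = ~((~(Y /\ Z)) /\ Z)
n4 = ~(n3 /\ n1) = ~((~((~(Y /\ Z)) /\ Z)) /\ (~(W /\ X)))
At X=0, Y=0, Z=1, W=0: circuit gives 1, formula gives 0.

No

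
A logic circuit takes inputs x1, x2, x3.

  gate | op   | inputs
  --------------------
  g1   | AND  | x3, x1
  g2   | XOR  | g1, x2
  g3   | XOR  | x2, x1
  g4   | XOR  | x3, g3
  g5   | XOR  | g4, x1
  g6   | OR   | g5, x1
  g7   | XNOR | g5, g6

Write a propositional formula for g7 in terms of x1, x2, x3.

g3 = x2 XOR x1
g4 = x3 XOR g3 = x3 XOR (x2 XOR x1)
g5 = g4 XOR x1 = (x3 XOR (x2 XOR x1)) XOR x1
g6 = g5 OR x1 = ((x3 XOR (x2 XOR x1)) XOR x1) OR x1
g7 = g5 XNOR g6 = ((x3 XOR (x2 XOR x1)) XOR x1) XNOR (((x3 XOR (x2 XOR x1)) XOR x1) OR x1)

((x3 XOR (x2 XOR x1)) XOR x1) XNOR (((x3 XOR (x2 XOR x1)) XOR x1) OR x1)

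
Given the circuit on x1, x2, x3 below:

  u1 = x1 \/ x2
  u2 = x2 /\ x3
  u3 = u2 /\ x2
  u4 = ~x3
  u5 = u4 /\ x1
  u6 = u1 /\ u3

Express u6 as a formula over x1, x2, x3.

u1 = x1 \/ x2
u2 = x2 /\ x3
u3 = u2 /\ x2 = (x2 /\ x3) /\ x2
u6 = u1 /\ u3 = (x1 \/ x2) /\ ((x2 /\ x3) /\ x2)

(x1 \/ x2) /\ ((x2 /\ x3) /\ x2)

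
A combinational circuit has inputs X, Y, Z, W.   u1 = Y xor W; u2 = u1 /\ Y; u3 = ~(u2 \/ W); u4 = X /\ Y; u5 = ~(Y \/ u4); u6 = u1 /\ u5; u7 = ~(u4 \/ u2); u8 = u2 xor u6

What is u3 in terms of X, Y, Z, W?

u1 = Y xor W
u2 = u1 /\ Y = (Y xor W) /\ Y
u3 = ~(u2 \/ W) = ~(((Y xor W) /\ Y) \/ W)

~(((Y xor W) /\ Y) \/ W)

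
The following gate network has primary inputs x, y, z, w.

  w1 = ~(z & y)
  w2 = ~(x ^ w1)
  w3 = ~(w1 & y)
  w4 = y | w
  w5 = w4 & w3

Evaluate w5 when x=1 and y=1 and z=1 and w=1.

1

w1 = ~(1 & 1) = 0
w3 = ~(0 & 1) = 1
w4 = 1 | 1 = 1
w5 = 1 & 1 = 1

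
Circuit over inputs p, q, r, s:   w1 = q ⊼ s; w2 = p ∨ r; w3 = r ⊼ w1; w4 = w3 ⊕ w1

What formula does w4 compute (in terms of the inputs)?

(r ⊼ (q ⊼ s)) ⊕ (q ⊼ s)

w1 = q ⊼ s
w3 = r ⊼ w1 = r ⊼ (q ⊼ s)
w4 = w3 ⊕ w1 = (r ⊼ (q ⊼ s)) ⊕ (q ⊼ s)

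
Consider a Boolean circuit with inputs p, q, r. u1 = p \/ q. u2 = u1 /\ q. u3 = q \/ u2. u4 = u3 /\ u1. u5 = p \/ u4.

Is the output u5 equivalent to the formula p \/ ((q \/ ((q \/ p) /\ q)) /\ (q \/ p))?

Yes

u1 = p \/ q
u2 = u1 /\ q = (p \/ q) /\ q
u3 = q \/ u2 = q \/ ((p \/ q) /\ q)
u4 = u3 /\ u1 = (q \/ ((p \/ q) /\ q)) /\ (p \/ q)
u5 = p \/ u4 = p \/ ((q \/ ((p \/ q) /\ q)) /\ (p \/ q))
At p=0, q=0, r=0: circuit gives 0, formula gives 0.
At p=0, q=1, r=0: circuit gives 1, formula gives 1.
Agrees on all 8 inputs.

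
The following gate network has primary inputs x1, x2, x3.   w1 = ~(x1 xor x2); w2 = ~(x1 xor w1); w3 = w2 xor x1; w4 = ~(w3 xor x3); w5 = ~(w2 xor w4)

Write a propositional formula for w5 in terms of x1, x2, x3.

~((~(x1 xor (~(x1 xor x2)))) xor (~(((~(x1 xor (~(x1 xor x2)))) xor x1) xor x3)))

w1 = ~(x1 xor x2)
w2 = ~(x1 xor w1) = ~(x1 xor (~(x1 xor x2)))
w3 = w2 xor x1 = (~(x1 xor (~(x1 xor x2)))) xor x1
w4 = ~(w3 xor x3) = ~(((~(x1 xor (~(x1 xor x2)))) xor x1) xor x3)
w5 = ~(w2 xor w4) = ~((~(x1 xor (~(x1 xor x2)))) xor (~(((~(x1 xor (~(x1 xor x2)))) xor x1) xor x3)))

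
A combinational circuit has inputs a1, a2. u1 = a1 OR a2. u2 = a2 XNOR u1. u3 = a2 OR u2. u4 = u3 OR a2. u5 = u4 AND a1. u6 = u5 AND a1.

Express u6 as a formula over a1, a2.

u1 = a1 OR a2
u2 = a2 XNOR u1 = a2 XNOR (a1 OR a2)
u3 = a2 OR u2 = a2 OR (a2 XNOR (a1 OR a2))
u4 = u3 OR a2 = (a2 OR (a2 XNOR (a1 OR a2))) OR a2
u5 = u4 AND a1 = ((a2 OR (a2 XNOR (a1 OR a2))) OR a2) AND a1
u6 = u5 AND a1 = (((a2 OR (a2 XNOR (a1 OR a2))) OR a2) AND a1) AND a1

(((a2 OR (a2 XNOR (a1 OR a2))) OR a2) AND a1) AND a1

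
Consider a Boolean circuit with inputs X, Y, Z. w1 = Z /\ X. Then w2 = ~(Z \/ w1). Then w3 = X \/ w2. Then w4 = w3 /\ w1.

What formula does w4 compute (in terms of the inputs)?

w1 = Z /\ X
w2 = ~(Z \/ w1) = ~(Z \/ (Z /\ X))
w3 = X \/ w2 = X \/ (~(Z \/ (Z /\ X)))
w4 = w3 /\ w1 = (X \/ (~(Z \/ (Z /\ X)))) /\ (Z /\ X)

(X \/ (~(Z \/ (Z /\ X)))) /\ (Z /\ X)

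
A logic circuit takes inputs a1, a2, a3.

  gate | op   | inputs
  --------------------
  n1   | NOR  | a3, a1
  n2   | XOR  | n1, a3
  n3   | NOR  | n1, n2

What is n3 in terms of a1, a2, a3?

n1 = a3 NOR a1
n2 = n1 XOR a3 = (a3 NOR a1) XOR a3
n3 = n1 NOR n2 = (a3 NOR a1) NOR ((a3 NOR a1) XOR a3)

(a3 NOR a1) NOR ((a3 NOR a1) XOR a3)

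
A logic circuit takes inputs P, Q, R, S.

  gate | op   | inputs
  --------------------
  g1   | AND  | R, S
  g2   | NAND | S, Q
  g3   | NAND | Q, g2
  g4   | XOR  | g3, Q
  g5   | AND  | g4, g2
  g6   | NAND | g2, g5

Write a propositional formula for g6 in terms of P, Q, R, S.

g2 = S NAND Q
g3 = Q NAND g2 = Q NAND (S NAND Q)
g4 = g3 XOR Q = (Q NAND (S NAND Q)) XOR Q
g5 = g4 AND g2 = ((Q NAND (S NAND Q)) XOR Q) AND (S NAND Q)
g6 = g2 NAND g5 = (S NAND Q) NAND (((Q NAND (S NAND Q)) XOR Q) AND (S NAND Q))

(S NAND Q) NAND (((Q NAND (S NAND Q)) XOR Q) AND (S NAND Q))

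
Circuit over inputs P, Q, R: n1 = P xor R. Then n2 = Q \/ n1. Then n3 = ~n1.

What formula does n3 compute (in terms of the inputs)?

~(P xor R)

n1 = P xor R
n3 = ~n1 = ~(P xor R)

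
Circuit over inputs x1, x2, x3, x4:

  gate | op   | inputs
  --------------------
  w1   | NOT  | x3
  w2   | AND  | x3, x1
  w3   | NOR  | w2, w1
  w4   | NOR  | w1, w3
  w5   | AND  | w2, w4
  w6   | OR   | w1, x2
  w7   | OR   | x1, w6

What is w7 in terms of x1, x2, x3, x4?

x1 OR (NOT x3 OR x2)

w1 = NOT x3
w6 = w1 OR x2 = NOT x3 OR x2
w7 = x1 OR w6 = x1 OR (NOT x3 OR x2)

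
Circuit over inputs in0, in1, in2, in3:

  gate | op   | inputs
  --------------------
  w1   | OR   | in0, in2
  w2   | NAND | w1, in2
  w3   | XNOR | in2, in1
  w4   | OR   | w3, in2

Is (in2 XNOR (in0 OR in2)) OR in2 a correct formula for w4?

No

w3 = in2 XNOR in1
w4 = w3 OR in2 = (in2 XNOR in1) OR in2
At in0=0, in1=1, in2=0, in3=0: circuit gives 0, formula gives 1.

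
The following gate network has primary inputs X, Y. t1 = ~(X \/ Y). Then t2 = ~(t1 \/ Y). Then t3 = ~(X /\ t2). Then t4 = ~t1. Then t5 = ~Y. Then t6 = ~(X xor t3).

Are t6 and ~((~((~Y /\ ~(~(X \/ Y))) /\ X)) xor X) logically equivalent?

t1 = ~(X \/ Y)
t2 = ~(t1 \/ Y) = ~((~(X \/ Y)) \/ Y)
t3 = ~(X /\ t2) = ~(X /\ (~((~(X \/ Y)) \/ Y)))
t6 = ~(X xor t3) = ~(X xor (~(X /\ (~((~(X \/ Y)) \/ Y)))))
At X=0, Y=0: circuit gives 0, formula gives 0.
At X=1, Y=1: circuit gives 1, formula gives 1.
Agrees on all 4 inputs.

Yes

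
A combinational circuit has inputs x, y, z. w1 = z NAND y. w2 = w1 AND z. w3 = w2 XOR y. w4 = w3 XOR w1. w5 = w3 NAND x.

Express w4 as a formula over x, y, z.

(((z NAND y) AND z) XOR y) XOR (z NAND y)

w1 = z NAND y
w2 = w1 AND z = (z NAND y) AND z
w3 = w2 XOR y = ((z NAND y) AND z) XOR y
w4 = w3 XOR w1 = (((z NAND y) AND z) XOR y) XOR (z NAND y)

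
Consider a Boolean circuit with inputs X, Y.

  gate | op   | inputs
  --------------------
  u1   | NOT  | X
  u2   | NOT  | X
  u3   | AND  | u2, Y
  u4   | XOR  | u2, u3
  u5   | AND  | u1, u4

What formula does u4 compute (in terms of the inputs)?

NOT X XOR (NOT X AND Y)

u2 = NOT X
u3 = u2 AND Y = NOT X AND Y
u4 = u2 XOR u3 = NOT X XOR (NOT X AND Y)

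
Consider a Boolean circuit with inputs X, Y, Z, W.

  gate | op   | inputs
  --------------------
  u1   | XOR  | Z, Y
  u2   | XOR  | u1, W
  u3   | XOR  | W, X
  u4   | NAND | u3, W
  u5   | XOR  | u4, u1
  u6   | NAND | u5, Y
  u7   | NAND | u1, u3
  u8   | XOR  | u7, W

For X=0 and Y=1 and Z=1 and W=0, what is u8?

1

u1 = 1 XOR 1 = 0
u3 = 0 XOR 0 = 0
u7 = 0 NAND 0 = 1
u8 = 1 XOR 0 = 1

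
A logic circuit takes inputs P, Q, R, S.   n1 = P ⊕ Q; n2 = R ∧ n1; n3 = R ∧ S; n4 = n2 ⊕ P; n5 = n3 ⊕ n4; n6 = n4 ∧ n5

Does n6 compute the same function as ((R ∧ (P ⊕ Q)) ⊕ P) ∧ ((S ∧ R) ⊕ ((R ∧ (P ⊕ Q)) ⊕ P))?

n1 = P ⊕ Q
n2 = R ∧ n1 = R ∧ (P ⊕ Q)
n3 = R ∧ S
n4 = n2 ⊕ P = (R ∧ (P ⊕ Q)) ⊕ P
n5 = n3 ⊕ n4 = (R ∧ S) ⊕ ((R ∧ (P ⊕ Q)) ⊕ P)
n6 = n4 ∧ n5 = ((R ∧ (P ⊕ Q)) ⊕ P) ∧ ((R ∧ S) ⊕ ((R ∧ (P ⊕ Q)) ⊕ P))
At P=0, Q=0, R=0, S=0: circuit gives 0, formula gives 0.
At P=0, Q=1, R=1, S=0: circuit gives 1, formula gives 1.
Agrees on all 16 inputs.

Yes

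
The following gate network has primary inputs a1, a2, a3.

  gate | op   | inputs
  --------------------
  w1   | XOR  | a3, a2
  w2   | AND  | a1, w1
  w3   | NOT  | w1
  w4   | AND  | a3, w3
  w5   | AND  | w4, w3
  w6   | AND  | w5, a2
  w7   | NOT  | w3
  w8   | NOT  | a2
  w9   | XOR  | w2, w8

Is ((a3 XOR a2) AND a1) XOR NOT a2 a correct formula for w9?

Yes

w1 = a3 XOR a2
w2 = a1 AND w1 = a1 AND (a3 XOR a2)
w8 = NOT a2
w9 = w2 XOR w8 = (a1 AND (a3 XOR a2)) XOR NOT a2
At a1=0, a2=1, a3=0: circuit gives 0, formula gives 0.
At a1=0, a2=0, a3=0: circuit gives 1, formula gives 1.
Agrees on all 8 inputs.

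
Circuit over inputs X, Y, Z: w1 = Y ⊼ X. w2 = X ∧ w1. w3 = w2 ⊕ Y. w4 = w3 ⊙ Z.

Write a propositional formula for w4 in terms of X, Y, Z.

w1 = Y ⊼ X
w2 = X ∧ w1 = X ∧ (Y ⊼ X)
w3 = w2 ⊕ Y = (X ∧ (Y ⊼ X)) ⊕ Y
w4 = w3 ⊙ Z = ((X ∧ (Y ⊼ X)) ⊕ Y) ⊙ Z

((X ∧ (Y ⊼ X)) ⊕ Y) ⊙ Z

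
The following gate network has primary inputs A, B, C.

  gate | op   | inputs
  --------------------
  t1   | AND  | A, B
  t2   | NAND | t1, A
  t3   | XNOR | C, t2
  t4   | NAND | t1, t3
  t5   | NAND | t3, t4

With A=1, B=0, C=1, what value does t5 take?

t1 = 1 AND 0 = 0
t2 = 0 NAND 1 = 1
t3 = 1 XNOR 1 = 1
t4 = 0 NAND 1 = 1
t5 = 1 NAND 1 = 0

0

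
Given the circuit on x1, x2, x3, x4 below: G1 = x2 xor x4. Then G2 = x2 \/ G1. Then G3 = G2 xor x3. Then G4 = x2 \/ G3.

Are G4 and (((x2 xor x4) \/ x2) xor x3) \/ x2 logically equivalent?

Yes

G1 = x2 xor x4
G2 = x2 \/ G1 = x2 \/ (x2 xor x4)
G3 = G2 xor x3 = (x2 \/ (x2 xor x4)) xor x3
G4 = x2 \/ G3 = x2 \/ ((x2 \/ (x2 xor x4)) xor x3)
At x1=0, x2=0, x3=0, x4=0: circuit gives 0, formula gives 0.
At x1=0, x2=0, x3=0, x4=1: circuit gives 1, formula gives 1.
Agrees on all 16 inputs.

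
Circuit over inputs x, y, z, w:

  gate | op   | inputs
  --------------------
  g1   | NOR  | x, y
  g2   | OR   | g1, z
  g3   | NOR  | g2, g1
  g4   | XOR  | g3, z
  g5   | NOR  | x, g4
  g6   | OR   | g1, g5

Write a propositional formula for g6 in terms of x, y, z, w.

(x NOR y) OR (x NOR ((((x NOR y) OR z) NOR (x NOR y)) XOR z))

g1 = x NOR y
g2 = g1 OR z = (x NOR y) OR z
g3 = g2 NOR g1 = ((x NOR y) OR z) NOR (x NOR y)
g4 = g3 XOR z = (((x NOR y) OR z) NOR (x NOR y)) XOR z
g5 = x NOR g4 = x NOR ((((x NOR y) OR z) NOR (x NOR y)) XOR z)
g6 = g1 OR g5 = (x NOR y) OR (x NOR ((((x NOR y) OR z) NOR (x NOR y)) XOR z))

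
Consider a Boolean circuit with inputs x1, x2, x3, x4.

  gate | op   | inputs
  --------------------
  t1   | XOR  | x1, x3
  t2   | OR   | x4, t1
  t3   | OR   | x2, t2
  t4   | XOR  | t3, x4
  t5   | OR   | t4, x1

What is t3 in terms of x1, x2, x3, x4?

x2 OR (x4 OR (x1 XOR x3))

t1 = x1 XOR x3
t2 = x4 OR t1 = x4 OR (x1 XOR x3)
t3 = x2 OR t2 = x2 OR (x4 OR (x1 XOR x3))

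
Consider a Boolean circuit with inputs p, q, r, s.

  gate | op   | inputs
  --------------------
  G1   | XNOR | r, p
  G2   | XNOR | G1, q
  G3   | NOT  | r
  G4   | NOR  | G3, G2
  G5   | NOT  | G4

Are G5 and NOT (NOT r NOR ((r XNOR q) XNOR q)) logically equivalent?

G1 = r XNOR p
G2 = G1 XNOR q = (r XNOR p) XNOR q
G3 = NOT r
G4 = G3 NOR G2 = NOT r NOR ((r XNOR p) XNOR q)
G5 = NOT G4 = NOT (NOT r NOR ((r XNOR p) XNOR q))
At p=0, q=1, r=1, s=0: circuit gives 0, formula gives 1.

No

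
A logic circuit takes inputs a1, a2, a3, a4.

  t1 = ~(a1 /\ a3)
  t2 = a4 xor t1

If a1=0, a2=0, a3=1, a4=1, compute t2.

t1 = ~(0 /\ 1) = 1
t2 = 1 xor 1 = 0

0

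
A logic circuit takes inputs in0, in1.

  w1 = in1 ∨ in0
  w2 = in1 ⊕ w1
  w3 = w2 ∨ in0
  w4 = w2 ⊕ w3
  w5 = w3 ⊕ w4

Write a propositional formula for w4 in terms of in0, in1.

w1 = in1 ∨ in0
w2 = in1 ⊕ w1 = in1 ⊕ (in1 ∨ in0)
w3 = w2 ∨ in0 = (in1 ⊕ (in1 ∨ in0)) ∨ in0
w4 = w2 ⊕ w3 = (in1 ⊕ (in1 ∨ in0)) ⊕ ((in1 ⊕ (in1 ∨ in0)) ∨ in0)

(in1 ⊕ (in1 ∨ in0)) ⊕ ((in1 ⊕ (in1 ∨ in0)) ∨ in0)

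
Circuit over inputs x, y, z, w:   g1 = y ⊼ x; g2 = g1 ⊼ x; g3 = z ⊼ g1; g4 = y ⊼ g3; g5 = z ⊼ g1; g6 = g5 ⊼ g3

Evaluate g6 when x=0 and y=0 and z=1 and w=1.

g1 = 0 ⊼ 0 = 1
g3 = 1 ⊼ 1 = 0
g5 = 1 ⊼ 1 = 0
g6 = 0 ⊼ 0 = 1

1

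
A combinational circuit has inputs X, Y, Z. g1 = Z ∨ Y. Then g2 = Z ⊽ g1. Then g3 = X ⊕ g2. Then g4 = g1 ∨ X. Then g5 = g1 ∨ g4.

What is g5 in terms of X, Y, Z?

(Z ∨ Y) ∨ ((Z ∨ Y) ∨ X)

g1 = Z ∨ Y
g4 = g1 ∨ X = (Z ∨ Y) ∨ X
g5 = g1 ∨ g4 = (Z ∨ Y) ∨ ((Z ∨ Y) ∨ X)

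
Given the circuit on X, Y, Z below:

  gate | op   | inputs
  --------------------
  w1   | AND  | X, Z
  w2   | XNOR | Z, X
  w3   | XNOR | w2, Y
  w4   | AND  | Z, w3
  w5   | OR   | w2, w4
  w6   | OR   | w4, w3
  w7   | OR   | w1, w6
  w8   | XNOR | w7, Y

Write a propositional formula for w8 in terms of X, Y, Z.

w1 = X AND Z
w2 = Z XNOR X
w3 = w2 XNOR Y = (Z XNOR X) XNOR Y
w4 = Z AND w3 = Z AND ((Z XNOR X) XNOR Y)
w6 = w4 OR w3 = (Z AND ((Z XNOR X) XNOR Y)) OR ((Z XNOR X) XNOR Y)
w7 = w1 OR w6 = (X AND Z) OR ((Z AND ((Z XNOR X) XNOR Y)) OR ((Z XNOR X) XNOR Y))
w8 = w7 XNOR Y = ((X AND Z) OR ((Z AND ((Z XNOR X) XNOR Y)) OR ((Z XNOR X) XNOR Y))) XNOR Y

((X AND Z) OR ((Z AND ((Z XNOR X) XNOR Y)) OR ((Z XNOR X) XNOR Y))) XNOR Y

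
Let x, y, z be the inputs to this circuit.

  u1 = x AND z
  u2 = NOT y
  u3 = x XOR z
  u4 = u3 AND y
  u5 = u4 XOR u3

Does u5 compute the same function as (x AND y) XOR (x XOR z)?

u3 = x XOR z
u4 = u3 AND y = (x XOR z) AND y
u5 = u4 XOR u3 = ((x XOR z) AND y) XOR (x XOR z)
At x=0, y=1, z=1: circuit gives 0, formula gives 1.

No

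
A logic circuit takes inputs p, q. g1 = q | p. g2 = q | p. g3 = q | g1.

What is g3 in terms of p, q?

q | (q | p)

g1 = q | p
g3 = q | g1 = q | (q | p)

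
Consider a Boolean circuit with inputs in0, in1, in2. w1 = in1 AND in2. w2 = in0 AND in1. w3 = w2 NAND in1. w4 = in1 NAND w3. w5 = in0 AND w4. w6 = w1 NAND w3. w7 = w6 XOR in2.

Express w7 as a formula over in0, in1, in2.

w1 = in1 AND in2
w2 = in0 AND in1
w3 = w2 NAND in1 = (in0 AND in1) NAND in1
w6 = w1 NAND w3 = (in1 AND in2) NAND ((in0 AND in1) NAND in1)
w7 = w6 XOR in2 = ((in1 AND in2) NAND ((in0 AND in1) NAND in1)) XOR in2

((in1 AND in2) NAND ((in0 AND in1) NAND in1)) XOR in2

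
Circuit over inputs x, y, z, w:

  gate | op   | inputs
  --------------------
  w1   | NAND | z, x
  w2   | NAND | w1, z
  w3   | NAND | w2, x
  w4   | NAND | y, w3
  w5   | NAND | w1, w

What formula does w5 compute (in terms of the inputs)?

w1 = z NAND x
w5 = w1 NAND w = (z NAND x) NAND w

(z NAND x) NAND w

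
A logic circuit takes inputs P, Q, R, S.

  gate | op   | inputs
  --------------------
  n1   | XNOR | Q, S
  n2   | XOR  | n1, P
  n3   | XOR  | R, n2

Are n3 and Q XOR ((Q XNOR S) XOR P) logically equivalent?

n1 = Q XNOR S
n2 = n1 XOR P = (Q XNOR S) XOR P
n3 = R XOR n2 = R XOR ((Q XNOR S) XOR P)
At P=0, Q=0, R=1, S=0: circuit gives 0, formula gives 1.

No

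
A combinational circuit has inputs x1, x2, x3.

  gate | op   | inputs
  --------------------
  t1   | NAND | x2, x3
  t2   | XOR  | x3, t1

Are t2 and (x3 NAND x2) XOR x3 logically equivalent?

t1 = x2 NAND x3
t2 = x3 XOR t1 = x3 XOR (x2 NAND x3)
At x1=0, x2=0, x3=1: circuit gives 0, formula gives 0.
At x1=0, x2=0, x3=0: circuit gives 1, formula gives 1.
Agrees on all 8 inputs.

Yes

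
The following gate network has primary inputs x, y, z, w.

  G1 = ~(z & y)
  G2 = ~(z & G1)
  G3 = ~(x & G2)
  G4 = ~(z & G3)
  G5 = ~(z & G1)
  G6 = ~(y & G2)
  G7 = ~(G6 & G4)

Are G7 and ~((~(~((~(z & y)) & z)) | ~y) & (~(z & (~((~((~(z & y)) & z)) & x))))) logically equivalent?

Yes

G1 = ~(z & y)
G2 = ~(z & G1) = ~(z & (~(z & y)))
G3 = ~(x & G2) = ~(x & (~(z & (~(z & y)))))
G4 = ~(z & G3) = ~(z & (~(x & (~(z & (~(z & y)))))))
G6 = ~(y & G2) = ~(y & (~(z & (~(z & y)))))
G7 = ~(G6 & G4) = ~((~(y & (~(z & (~(z & y)))))) & (~(z & (~(x & (~(z & (~(z & y)))))))))
At x=0, y=0, z=0, w=0: circuit gives 0, formula gives 0.
At x=0, y=0, z=1, w=0: circuit gives 1, formula gives 1.
Agrees on all 16 inputs.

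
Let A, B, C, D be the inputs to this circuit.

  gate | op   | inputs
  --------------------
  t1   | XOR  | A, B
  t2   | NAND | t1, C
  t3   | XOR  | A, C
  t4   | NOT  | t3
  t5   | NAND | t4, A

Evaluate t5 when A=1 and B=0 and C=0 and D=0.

t3 = 1 XOR 0 = 1
t4 = NOT 1 = 0
t5 = 0 NAND 1 = 1

1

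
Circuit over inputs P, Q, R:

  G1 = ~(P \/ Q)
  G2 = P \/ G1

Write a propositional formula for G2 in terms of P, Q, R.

G1 = ~(P \/ Q)
G2 = P \/ G1 = P \/ (~(P \/ Q))

P \/ (~(P \/ Q))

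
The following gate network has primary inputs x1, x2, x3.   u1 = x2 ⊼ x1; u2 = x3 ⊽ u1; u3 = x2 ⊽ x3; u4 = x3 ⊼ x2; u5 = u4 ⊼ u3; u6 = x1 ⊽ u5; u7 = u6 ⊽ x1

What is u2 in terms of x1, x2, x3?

u1 = x2 ⊼ x1
u2 = x3 ⊽ u1 = x3 ⊽ (x2 ⊼ x1)

x3 ⊽ (x2 ⊼ x1)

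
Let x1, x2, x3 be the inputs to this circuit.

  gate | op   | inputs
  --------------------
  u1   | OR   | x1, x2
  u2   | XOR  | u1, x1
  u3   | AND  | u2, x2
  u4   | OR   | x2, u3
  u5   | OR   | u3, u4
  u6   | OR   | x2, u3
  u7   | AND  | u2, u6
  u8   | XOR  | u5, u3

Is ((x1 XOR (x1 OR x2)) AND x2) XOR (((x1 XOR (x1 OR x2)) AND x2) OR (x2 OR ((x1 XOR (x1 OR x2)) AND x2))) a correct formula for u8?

u1 = x1 OR x2
u2 = u1 XOR x1 = (x1 OR x2) XOR x1
u3 = u2 AND x2 = ((x1 OR x2) XOR x1) AND x2
u4 = x2 OR u3 = x2 OR (((x1 OR x2) XOR x1) AND x2)
u5 = u3 OR u4 = (((x1 OR x2) XOR x1) AND x2) OR (x2 OR (((x1 OR x2) XOR x1) AND x2))
u8 = u5 XOR u3 = ((((x1 OR x2) XOR x1) AND x2) OR (x2 OR (((x1 OR x2) XOR x1) AND x2))) XOR (((x1 OR x2) XOR x1) AND x2)
At x1=0, x2=0, x3=0: circuit gives 0, formula gives 0.
At x1=1, x2=1, x3=0: circuit gives 1, formula gives 1.
Agrees on all 8 inputs.

Yes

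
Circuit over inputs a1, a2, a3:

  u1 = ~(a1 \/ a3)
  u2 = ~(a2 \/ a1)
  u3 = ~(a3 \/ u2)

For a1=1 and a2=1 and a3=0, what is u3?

1

u2 = ~(1 \/ 1) = 0
u3 = ~(0 \/ 0) = 1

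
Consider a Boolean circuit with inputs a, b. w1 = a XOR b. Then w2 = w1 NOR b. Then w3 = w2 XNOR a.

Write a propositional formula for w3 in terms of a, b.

w1 = a XOR b
w2 = w1 NOR b = (a XOR b) NOR b
w3 = w2 XNOR a = ((a XOR b) NOR b) XNOR a

((a XOR b) NOR b) XNOR a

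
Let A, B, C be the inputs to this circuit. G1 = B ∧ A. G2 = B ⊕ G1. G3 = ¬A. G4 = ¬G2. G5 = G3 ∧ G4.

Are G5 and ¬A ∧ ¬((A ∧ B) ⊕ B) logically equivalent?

Yes

G1 = B ∧ A
G2 = B ⊕ G1 = B ⊕ (B ∧ A)
G3 = ¬A
G4 = ¬G2 = ¬(B ⊕ (B ∧ A))
G5 = G3 ∧ G4 = ¬A ∧ ¬(B ⊕ (B ∧ A))
At A=0, B=1, C=0: circuit gives 0, formula gives 0.
At A=0, B=0, C=0: circuit gives 1, formula gives 1.
Agrees on all 8 inputs.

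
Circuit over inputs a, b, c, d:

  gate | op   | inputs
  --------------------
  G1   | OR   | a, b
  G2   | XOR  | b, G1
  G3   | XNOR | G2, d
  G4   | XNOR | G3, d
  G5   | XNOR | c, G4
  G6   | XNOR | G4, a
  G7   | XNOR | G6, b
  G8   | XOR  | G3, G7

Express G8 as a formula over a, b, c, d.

G1 = a OR b
G2 = b XOR G1 = b XOR (a OR b)
G3 = G2 XNOR d = (b XOR (a OR b)) XNOR d
G4 = G3 XNOR d = ((b XOR (a OR b)) XNOR d) XNOR d
G6 = G4 XNOR a = (((b XOR (a OR b)) XNOR d) XNOR d) XNOR a
G7 = G6 XNOR b = ((((b XOR (a OR b)) XNOR d) XNOR d) XNOR a) XNOR b
G8 = G3 XOR G7 = ((b XOR (a OR b)) XNOR d) XOR (((((b XOR (a OR b)) XNOR d) XNOR d) XNOR a) XNOR b)

((b XOR (a OR b)) XNOR d) XOR (((((b XOR (a OR b)) XNOR d) XNOR d) XNOR a) XNOR b)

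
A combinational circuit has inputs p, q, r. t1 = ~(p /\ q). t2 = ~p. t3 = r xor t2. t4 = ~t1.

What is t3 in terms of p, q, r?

t2 = ~p
t3 = r xor t2 = r xor ~p

r xor ~p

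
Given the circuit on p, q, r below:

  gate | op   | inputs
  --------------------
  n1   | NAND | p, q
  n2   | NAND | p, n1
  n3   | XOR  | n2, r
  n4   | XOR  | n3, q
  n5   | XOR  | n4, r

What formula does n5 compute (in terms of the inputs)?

(((p NAND (p NAND q)) XOR r) XOR q) XOR r

n1 = p NAND q
n2 = p NAND n1 = p NAND (p NAND q)
n3 = n2 XOR r = (p NAND (p NAND q)) XOR r
n4 = n3 XOR q = ((p NAND (p NAND q)) XOR r) XOR q
n5 = n4 XOR r = (((p NAND (p NAND q)) XOR r) XOR q) XOR r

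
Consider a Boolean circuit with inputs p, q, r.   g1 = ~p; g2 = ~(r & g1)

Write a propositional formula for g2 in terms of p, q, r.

g1 = ~p
g2 = ~(r & g1) = ~(r & ~p)

~(r & ~p)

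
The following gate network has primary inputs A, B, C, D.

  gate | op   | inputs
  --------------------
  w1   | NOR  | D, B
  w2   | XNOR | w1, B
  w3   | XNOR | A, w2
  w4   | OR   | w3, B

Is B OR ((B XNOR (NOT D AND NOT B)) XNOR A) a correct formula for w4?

w1 = D NOR B
w2 = w1 XNOR B = (D NOR B) XNOR B
w3 = A XNOR w2 = A XNOR ((D NOR B) XNOR B)
w4 = w3 OR B = (A XNOR ((D NOR B) XNOR B)) OR B
At A=0, B=0, C=0, D=1: circuit gives 0, formula gives 0.
At A=0, B=0, C=0, D=0: circuit gives 1, formula gives 1.
Agrees on all 16 inputs.

Yes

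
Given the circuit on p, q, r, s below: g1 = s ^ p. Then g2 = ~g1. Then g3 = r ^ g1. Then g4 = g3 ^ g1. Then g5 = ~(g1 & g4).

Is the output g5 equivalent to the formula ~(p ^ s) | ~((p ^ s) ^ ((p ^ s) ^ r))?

g1 = s ^ p
g3 = r ^ g1 = r ^ (s ^ p)
g4 = g3 ^ g1 = (r ^ (s ^ p)) ^ (s ^ p)
g5 = ~(g1 & g4) = ~((s ^ p) & ((r ^ (s ^ p)) ^ (s ^ p)))
At p=0, q=0, r=1, s=1: circuit gives 0, formula gives 0.
At p=0, q=0, r=0, s=0: circuit gives 1, formula gives 1.
Agrees on all 16 inputs.

Yes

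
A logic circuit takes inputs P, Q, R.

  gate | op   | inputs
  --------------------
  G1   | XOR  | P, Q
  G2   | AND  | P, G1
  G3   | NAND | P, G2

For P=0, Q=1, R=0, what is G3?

G1 = 0 XOR 1 = 1
G2 = 0 AND 1 = 0
G3 = 0 NAND 0 = 1

1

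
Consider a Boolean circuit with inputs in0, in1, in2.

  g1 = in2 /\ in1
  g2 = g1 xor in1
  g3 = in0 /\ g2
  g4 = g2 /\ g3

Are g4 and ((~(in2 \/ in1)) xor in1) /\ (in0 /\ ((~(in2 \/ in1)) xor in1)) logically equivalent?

No

g1 = in2 /\ in1
g2 = g1 xor in1 = (in2 /\ in1) xor in1
g3 = in0 /\ g2 = in0 /\ ((in2 /\ in1) xor in1)
g4 = g2 /\ g3 = ((in2 /\ in1) xor in1) /\ (in0 /\ ((in2 /\ in1) xor in1))
At in0=1, in1=0, in2=0: circuit gives 0, formula gives 1.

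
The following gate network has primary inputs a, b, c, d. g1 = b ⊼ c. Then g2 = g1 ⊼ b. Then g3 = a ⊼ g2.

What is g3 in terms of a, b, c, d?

a ⊼ ((b ⊼ c) ⊼ b)

g1 = b ⊼ c
g2 = g1 ⊼ b = (b ⊼ c) ⊼ b
g3 = a ⊼ g2 = a ⊼ ((b ⊼ c) ⊼ b)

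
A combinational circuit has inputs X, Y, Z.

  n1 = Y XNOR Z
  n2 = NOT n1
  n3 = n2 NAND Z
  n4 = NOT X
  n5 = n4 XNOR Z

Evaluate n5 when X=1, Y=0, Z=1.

0

n4 = NOT 1 = 0
n5 = 0 XNOR 1 = 0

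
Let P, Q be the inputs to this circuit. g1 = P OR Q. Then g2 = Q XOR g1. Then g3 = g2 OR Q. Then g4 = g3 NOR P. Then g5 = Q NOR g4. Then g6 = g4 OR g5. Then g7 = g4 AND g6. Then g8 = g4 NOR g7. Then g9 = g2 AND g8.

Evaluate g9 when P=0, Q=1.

g1 = 0 OR 1 = 1
g2 = 1 XOR 1 = 0
g3 = 0 OR 1 = 1
g4 = 1 NOR 0 = 0
g5 = 1 NOR 0 = 0
g6 = 0 OR 0 = 0
g7 = 0 AND 0 = 0
g8 = 0 NOR 0 = 1
g9 = 0 AND 1 = 0

0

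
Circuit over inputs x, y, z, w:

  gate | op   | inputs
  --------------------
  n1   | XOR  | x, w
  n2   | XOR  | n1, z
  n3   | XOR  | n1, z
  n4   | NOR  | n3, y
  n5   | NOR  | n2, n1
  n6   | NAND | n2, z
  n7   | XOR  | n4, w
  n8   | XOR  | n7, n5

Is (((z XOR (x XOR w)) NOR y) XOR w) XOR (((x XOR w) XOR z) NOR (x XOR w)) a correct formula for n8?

Yes

n1 = x XOR w
n2 = n1 XOR z = (x XOR w) XOR z
n3 = n1 XOR z = (x XOR w) XOR z
n4 = n3 NOR y = ((x XOR w) XOR z) NOR y
n5 = n2 NOR n1 = ((x XOR w) XOR z) NOR (x XOR w)
n7 = n4 XOR w = (((x XOR w) XOR z) NOR y) XOR w
n8 = n7 XOR n5 = ((((x XOR w) XOR z) NOR y) XOR w) XOR (((x XOR w) XOR z) NOR (x XOR w))
At x=0, y=0, z=0, w=0: circuit gives 0, formula gives 0.
At x=0, y=0, z=0, w=1: circuit gives 1, formula gives 1.
Agrees on all 16 inputs.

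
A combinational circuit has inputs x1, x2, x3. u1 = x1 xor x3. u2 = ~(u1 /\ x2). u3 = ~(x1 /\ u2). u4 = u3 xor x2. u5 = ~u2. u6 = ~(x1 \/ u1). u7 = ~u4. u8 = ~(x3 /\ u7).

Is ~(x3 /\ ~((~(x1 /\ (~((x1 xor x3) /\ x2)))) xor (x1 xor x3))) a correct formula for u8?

u1 = x1 xor x3
u2 = ~(u1 /\ x2) = ~((x1 xor x3) /\ x2)
u3 = ~(x1 /\ u2) = ~(x1 /\ (~((x1 xor x3) /\ x2)))
u4 = u3 xor x2 = (~(x1 /\ (~((x1 xor x3) /\ x2)))) xor x2
u7 = ~u4 = ~((~(x1 /\ (~((x1 xor x3) /\ x2)))) xor x2)
u8 = ~(x3 /\ u7) = ~(x3 /\ ~((~(x1 /\ (~((x1 xor x3) /\ x2)))) xor x2))
At x1=0, x2=0, x3=1: circuit gives 1, formula gives 0.

No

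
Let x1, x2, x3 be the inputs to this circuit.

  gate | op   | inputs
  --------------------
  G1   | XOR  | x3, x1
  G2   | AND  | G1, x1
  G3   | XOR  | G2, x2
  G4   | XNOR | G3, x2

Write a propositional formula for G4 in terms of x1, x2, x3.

G1 = x3 XOR x1
G2 = G1 AND x1 = (x3 XOR x1) AND x1
G3 = G2 XOR x2 = ((x3 XOR x1) AND x1) XOR x2
G4 = G3 XNOR x2 = (((x3 XOR x1) AND x1) XOR x2) XNOR x2

(((x3 XOR x1) AND x1) XOR x2) XNOR x2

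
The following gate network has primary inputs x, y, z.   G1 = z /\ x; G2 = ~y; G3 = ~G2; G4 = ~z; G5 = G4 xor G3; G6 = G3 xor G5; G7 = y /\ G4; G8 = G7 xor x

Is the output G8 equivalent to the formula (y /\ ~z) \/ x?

No

G4 = ~z
G7 = y /\ G4 = y /\ ~z
G8 = G7 xor x = (y /\ ~z) xor x
At x=1, y=1, z=0: circuit gives 0, formula gives 1.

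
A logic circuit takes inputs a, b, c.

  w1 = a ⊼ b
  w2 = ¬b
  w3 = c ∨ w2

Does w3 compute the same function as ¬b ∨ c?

w2 = ¬b
w3 = c ∨ w2 = c ∨ ¬b
At a=0, b=1, c=0: circuit gives 0, formula gives 0.
At a=0, b=0, c=0: circuit gives 1, formula gives 1.
Agrees on all 8 inputs.

Yes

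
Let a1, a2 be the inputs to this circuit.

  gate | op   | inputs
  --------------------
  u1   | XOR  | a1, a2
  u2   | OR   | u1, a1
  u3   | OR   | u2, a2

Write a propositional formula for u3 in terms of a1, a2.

u1 = a1 XOR a2
u2 = u1 OR a1 = (a1 XOR a2) OR a1
u3 = u2 OR a2 = ((a1 XOR a2) OR a1) OR a2

((a1 XOR a2) OR a1) OR a2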